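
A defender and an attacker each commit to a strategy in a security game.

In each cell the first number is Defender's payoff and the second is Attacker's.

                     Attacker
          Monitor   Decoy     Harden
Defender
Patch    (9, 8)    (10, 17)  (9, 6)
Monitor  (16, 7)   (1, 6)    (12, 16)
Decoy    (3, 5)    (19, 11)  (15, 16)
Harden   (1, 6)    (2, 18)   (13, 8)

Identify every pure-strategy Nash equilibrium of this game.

(Decoy, Harden)

(Patch, Monitor): Defender can switch to Monitor (9 → 16). Not NE.
(Patch, Decoy): Defender can switch to Decoy (10 → 19). Not NE.
(Patch, Harden): Defender can switch to Monitor (9 → 12). Not NE.
(Monitor, Monitor): Attacker can switch to Harden (7 → 16). Not NE.
(Monitor, Decoy): Defender can switch to Patch (1 → 10). Not NE.
(Monitor, Harden): Defender can switch to Decoy (12 → 15). Not NE.
(Decoy, Monitor): Defender can switch to Patch (3 → 9). Not NE.
(Decoy, Decoy): Attacker can switch to Harden (11 → 16). Not NE.
(Decoy, Harden): Defender gets 15, best alternative 13; Attacker gets 16, best alternative 11. No profitable deviation — NE.
(Harden, Monitor): Defender can switch to Patch (1 → 9). Not NE.
(Harden, Decoy): Defender can switch to Patch (2 → 10). Not NE.
(Harden, Harden): Defender can switch to Decoy (13 → 15). Not NE.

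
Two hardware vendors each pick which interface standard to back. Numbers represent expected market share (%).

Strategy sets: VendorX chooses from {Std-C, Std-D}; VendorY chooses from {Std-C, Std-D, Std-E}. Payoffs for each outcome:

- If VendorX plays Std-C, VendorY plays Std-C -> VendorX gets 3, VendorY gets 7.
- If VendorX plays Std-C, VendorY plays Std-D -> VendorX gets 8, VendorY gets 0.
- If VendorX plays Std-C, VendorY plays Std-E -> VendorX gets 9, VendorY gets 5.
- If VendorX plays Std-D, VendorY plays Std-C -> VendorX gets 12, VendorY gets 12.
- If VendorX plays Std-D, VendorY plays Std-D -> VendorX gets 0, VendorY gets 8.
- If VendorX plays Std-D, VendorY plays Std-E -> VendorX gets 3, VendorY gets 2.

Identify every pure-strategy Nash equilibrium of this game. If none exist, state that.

The unique pure-strategy Nash equilibrium is (Std-D, Std-C).

VendorX against Std-C: payoffs 3, 12 → best response Std-D.
VendorX against Std-D: payoffs 8, 0 → best response Std-C.
VendorX against Std-E: payoffs 9, 3 → best response Std-C.
VendorY against Std-C: payoffs 7, 0, 5 → best response Std-C.
VendorY against Std-D: payoffs 12, 8, 2 → best response Std-C.
Mutual best responses: (Std-D, Std-C).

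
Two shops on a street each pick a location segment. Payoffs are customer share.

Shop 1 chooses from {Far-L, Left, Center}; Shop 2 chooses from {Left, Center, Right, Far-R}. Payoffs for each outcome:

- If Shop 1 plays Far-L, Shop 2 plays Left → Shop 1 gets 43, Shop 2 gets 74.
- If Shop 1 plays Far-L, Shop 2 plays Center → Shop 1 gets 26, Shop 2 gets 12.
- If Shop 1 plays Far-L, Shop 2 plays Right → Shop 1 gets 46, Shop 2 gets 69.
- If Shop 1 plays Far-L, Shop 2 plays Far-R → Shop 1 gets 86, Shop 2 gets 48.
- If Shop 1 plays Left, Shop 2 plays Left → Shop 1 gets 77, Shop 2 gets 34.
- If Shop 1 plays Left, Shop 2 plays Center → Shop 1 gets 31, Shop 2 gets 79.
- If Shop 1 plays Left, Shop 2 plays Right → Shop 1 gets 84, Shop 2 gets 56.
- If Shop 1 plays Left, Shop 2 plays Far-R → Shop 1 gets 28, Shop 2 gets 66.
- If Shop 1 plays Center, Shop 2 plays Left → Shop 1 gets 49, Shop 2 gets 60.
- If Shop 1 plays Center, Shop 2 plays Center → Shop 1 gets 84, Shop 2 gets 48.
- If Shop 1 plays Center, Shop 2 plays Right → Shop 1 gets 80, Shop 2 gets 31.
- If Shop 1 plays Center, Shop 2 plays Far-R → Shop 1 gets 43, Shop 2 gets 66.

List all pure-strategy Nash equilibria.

This game has no pure Nash equilibrium.

For each strategy profile, look for a profitable unilateral deviation.
(Far-L, Left): Shop 1 can switch to Left (43 → 77). Not NE.
(Far-L, Center): Shop 1 can switch to Left (26 → 31). Not NE.
(Far-L, Right): Shop 1 can switch to Left (46 → 84). Not NE.
(Far-L, Far-R): Shop 2 can switch to Left (48 → 74). Not NE.
(Left, Left): Shop 2 can switch to Center (34 → 79). Not NE.
(Left, Center): Shop 1 can switch to Center (31 → 84). Not NE.
(Left, Right): Shop 2 can switch to Center (56 → 79). Not NE.
(Left, Far-R): Shop 1 can switch to Far-L (28 → 86). Not NE.
(Center, Left): Shop 1 can switch to Left (49 → 77). Not NE.
(Center, Center): Shop 2 can switch to Left (48 → 60). Not NE.
(Center, Right): Shop 1 can switch to Left (80 → 84). Not NE.
(Center, Far-R): Shop 1 can switch to Far-L (43 → 86). Not NE.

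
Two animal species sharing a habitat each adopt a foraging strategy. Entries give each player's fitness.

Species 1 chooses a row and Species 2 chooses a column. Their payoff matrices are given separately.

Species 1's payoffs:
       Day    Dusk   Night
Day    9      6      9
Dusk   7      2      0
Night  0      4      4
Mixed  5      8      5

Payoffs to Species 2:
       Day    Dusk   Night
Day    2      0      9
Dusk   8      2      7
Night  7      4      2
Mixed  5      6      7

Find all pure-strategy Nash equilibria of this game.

The unique pure-strategy Nash equilibrium is (Day, Night).

Species 1 against Day: payoffs 9, 7, 0, 5 → best response Day.
Species 1 against Dusk: payoffs 6, 2, 4, 8 → best response Mixed.
Species 1 against Night: payoffs 9, 0, 4, 5 → best response Day.
Species 2 against Day: payoffs 2, 0, 9 → best response Night.
Species 2 against Dusk: payoffs 8, 2, 7 → best response Day.
Species 2 against Night: payoffs 7, 4, 2 → best response Day.
Species 2 against Mixed: payoffs 5, 6, 7 → best response Night.
Mutual best responses: (Day, Night).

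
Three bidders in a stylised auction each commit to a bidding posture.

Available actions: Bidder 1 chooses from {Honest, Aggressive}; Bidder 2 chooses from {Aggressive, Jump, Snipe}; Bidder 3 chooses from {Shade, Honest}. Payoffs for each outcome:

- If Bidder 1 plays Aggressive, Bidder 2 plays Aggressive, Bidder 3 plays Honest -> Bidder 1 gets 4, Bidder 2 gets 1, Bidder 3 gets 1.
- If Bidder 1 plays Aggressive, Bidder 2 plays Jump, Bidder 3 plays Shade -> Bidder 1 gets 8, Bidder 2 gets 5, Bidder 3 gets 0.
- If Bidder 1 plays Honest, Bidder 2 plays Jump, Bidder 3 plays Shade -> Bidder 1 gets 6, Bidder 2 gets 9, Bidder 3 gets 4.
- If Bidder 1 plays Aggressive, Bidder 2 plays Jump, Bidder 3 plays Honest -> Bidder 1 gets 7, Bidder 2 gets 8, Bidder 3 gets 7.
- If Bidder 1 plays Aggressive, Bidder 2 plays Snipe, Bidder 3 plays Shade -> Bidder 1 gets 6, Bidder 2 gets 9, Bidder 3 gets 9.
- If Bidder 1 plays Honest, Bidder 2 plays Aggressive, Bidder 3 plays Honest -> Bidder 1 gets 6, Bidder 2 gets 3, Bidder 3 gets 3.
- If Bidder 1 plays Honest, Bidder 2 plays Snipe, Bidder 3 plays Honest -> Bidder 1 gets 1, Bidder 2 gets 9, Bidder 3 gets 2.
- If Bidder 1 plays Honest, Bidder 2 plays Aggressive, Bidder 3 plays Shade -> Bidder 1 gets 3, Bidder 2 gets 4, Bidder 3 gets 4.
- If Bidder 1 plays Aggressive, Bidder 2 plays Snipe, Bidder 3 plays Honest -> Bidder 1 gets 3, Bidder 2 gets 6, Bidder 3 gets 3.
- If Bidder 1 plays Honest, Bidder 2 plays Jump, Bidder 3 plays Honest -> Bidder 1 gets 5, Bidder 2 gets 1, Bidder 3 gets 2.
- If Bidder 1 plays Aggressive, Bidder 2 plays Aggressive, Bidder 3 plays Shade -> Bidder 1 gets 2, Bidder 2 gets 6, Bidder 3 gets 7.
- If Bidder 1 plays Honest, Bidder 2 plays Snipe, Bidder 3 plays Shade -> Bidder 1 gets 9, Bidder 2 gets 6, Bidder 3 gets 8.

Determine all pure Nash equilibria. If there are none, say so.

Pure NE: (Aggressive, Jump, Honest)

(Honest, Aggressive, Shade): Bidder 2 can switch to Jump (4 → 9). Not NE.
(Honest, Aggressive, Honest): Bidder 2 can switch to Snipe (3 → 9). Not NE.
(Honest, Jump, Shade): Bidder 1 can switch to Aggressive (6 → 8). Not NE.
(Honest, Jump, Honest): Bidder 1 can switch to Aggressive (5 → 7). Not NE.
(Honest, Snipe, Shade): Bidder 2 can switch to Jump (6 → 9). Not NE.
(Honest, Snipe, Honest): Bidder 1 can switch to Aggressive (1 → 3). Not NE.
(Aggressive, Jump, Honest): Bidder 1 gets 7, best alternative 5; Bidder 2 gets 8, best alternative 6; Bidder 3 gets 7, best alternative 0. No profitable deviation — NE.
(The remaining 5 profiles each have a profitable deviation by the same check.)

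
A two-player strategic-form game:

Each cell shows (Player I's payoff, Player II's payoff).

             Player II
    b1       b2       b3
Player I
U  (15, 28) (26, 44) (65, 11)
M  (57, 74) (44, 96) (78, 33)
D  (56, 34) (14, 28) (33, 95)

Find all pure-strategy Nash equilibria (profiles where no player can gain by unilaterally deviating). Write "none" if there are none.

The unique pure-strategy Nash equilibrium is (M, b2).

Player I against b1: payoffs 15, 57, 56 → best response M.
Player I against b2: payoffs 26, 44, 14 → best response M.
Player I against b3: payoffs 65, 78, 33 → best response M.
Player II against U: payoffs 28, 44, 11 → best response b2.
Player II against M: payoffs 74, 96, 33 → best response b2.
Player II against D: payoffs 34, 28, 95 → best response b3.
Mutual best responses: (M, b2).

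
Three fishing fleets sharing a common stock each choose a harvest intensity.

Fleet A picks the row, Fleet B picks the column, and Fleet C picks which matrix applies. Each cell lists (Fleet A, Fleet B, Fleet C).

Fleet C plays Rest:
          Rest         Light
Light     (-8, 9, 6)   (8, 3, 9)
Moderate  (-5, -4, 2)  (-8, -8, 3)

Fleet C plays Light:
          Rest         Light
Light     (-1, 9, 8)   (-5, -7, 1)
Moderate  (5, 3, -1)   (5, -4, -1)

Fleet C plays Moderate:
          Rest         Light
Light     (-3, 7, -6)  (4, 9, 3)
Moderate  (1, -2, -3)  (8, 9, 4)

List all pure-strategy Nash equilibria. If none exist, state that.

(Light, Rest, Rest): Fleet A can switch to Moderate (-8 → -5). Not NE.
(Light, Rest, Light): Fleet A can switch to Moderate (-1 → 5). Not NE.
(Light, Rest, Moderate): Fleet A can switch to Moderate (-3 → 1). Not NE.
(Light, Light, Rest): Fleet B can switch to Rest (3 → 9). Not NE.
(Light, Light, Light): Fleet A can switch to Moderate (-5 → 5). Not NE.
(Light, Light, Moderate): Fleet A can switch to Moderate (4 → 8). Not NE.
(Moderate, Rest, Rest): Fleet A gets -5, best alternative -8; Fleet B gets -4, best alternative -8; Fleet C gets 2, best alternative -1. No profitable deviation — NE.
(Moderate, Rest, Light): Fleet C can switch to Rest (-1 → 2). Not NE.
(Moderate, Rest, Moderate): Fleet B can switch to Light (-2 → 9). Not NE.
(Moderate, Light, Moderate): Fleet A gets 8, best alternative 4; Fleet B gets 9, best alternative -2; Fleet C gets 4, best alternative 3. No profitable deviation — NE.
(The remaining 2 profiles each have a profitable deviation by the same check.)

The pure Nash equilibria are (Moderate, Rest, Rest); (Moderate, Light, Moderate).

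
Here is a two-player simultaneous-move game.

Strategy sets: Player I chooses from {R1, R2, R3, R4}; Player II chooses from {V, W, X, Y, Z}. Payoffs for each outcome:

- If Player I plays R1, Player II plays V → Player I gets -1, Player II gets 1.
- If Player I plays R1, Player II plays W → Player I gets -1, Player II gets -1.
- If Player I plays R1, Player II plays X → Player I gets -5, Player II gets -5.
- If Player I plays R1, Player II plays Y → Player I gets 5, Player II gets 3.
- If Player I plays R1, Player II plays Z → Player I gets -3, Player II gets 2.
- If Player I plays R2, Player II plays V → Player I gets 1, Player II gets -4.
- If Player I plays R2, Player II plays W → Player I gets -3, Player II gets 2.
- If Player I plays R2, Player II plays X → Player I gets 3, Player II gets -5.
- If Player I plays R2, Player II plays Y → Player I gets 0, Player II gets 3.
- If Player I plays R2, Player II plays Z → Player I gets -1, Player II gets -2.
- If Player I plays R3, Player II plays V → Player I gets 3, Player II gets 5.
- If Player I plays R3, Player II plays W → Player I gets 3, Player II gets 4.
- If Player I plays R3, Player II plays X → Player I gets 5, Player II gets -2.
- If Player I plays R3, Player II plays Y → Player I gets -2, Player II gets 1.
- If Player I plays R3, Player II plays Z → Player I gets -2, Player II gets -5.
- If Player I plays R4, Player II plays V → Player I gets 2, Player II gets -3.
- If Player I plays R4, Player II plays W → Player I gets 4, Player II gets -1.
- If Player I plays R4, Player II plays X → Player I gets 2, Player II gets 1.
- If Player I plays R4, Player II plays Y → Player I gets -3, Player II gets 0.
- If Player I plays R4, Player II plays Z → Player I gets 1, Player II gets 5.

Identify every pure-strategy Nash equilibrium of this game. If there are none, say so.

Pure-strategy Nash equilibria: (R1, Y); (R3, V); (R4, Z)

Player I against V: payoffs -1, 1, 3, 2 → best response R3.
Player I against W: payoffs -1, -3, 3, 4 → best response R4.
Player I against X: payoffs -5, 3, 5, 2 → best response R3.
Player I against Y: payoffs 5, 0, -2, -3 → best response R1.
Player I against Z: payoffs -3, -1, -2, 1 → best response R4.
Player II against R1: payoffs 1, -1, -5, 3, 2 → best response Y.
Player II against R2: payoffs -4, 2, -5, 3, -2 → best response Y.
Player II against R3: payoffs 5, 4, -2, 1, -5 → best response V.
Player II against R4: payoffs -3, -1, 1, 0, 5 → best response Z.
Mutual best responses: (R1, Y); (R3, V); (R4, Z).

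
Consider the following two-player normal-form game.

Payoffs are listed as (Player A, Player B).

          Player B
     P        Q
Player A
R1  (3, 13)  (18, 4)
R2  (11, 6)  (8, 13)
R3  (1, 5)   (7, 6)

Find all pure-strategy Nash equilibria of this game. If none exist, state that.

Player A against P: payoffs 3, 11, 1 → best response R2.
Player A against Q: payoffs 18, 8, 7 → best response R1.
Player B against R1: payoffs 13, 4 → best response P.
Player B against R2: payoffs 6, 13 → best response Q.
Player B against R3: payoffs 5, 6 → best response Q.
No profile is a mutual best response for all players.

No pure-strategy Nash equilibrium.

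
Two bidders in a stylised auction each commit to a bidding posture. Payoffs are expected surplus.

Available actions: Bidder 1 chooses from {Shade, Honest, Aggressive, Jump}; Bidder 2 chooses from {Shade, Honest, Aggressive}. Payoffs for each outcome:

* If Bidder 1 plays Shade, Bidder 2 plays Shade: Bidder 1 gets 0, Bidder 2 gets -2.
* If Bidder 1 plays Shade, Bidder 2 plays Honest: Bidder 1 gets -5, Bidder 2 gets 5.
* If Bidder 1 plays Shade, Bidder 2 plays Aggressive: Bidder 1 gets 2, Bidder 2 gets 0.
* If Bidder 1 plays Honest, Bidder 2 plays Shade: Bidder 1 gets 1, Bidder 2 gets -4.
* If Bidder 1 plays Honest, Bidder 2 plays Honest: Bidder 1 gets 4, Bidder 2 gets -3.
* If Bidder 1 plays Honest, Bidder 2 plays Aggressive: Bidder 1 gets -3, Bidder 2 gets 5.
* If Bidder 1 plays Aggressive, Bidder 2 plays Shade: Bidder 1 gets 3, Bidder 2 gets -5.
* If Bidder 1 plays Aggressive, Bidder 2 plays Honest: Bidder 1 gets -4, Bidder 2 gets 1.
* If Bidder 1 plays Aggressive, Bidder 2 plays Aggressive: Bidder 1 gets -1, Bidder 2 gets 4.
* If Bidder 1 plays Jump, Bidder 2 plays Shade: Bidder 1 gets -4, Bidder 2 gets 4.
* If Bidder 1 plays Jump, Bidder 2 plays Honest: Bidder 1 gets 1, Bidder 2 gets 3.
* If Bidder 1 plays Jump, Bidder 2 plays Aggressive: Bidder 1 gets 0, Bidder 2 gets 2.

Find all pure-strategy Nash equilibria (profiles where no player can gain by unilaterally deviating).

This game has no pure Nash equilibrium.

(Shade, Shade): Bidder 1 can switch to Honest (0 → 1). Not NE.
(Shade, Honest): Bidder 1 can switch to Honest (-5 → 4). Not NE.
(Shade, Aggressive): Bidder 2 can switch to Honest (0 → 5). Not NE.
(Honest, Shade): Bidder 1 can switch to Aggressive (1 → 3). Not NE.
(Honest, Honest): Bidder 2 can switch to Aggressive (-3 → 5). Not NE.
(Honest, Aggressive): Bidder 1 can switch to Shade (-3 → 2). Not NE.
(Aggressive, Shade): Bidder 2 can switch to Honest (-5 → 1). Not NE.
(Aggressive, Honest): Bidder 1 can switch to Honest (-4 → 4). Not NE.
(The remaining 4 profiles each have a profitable deviation by the same check.)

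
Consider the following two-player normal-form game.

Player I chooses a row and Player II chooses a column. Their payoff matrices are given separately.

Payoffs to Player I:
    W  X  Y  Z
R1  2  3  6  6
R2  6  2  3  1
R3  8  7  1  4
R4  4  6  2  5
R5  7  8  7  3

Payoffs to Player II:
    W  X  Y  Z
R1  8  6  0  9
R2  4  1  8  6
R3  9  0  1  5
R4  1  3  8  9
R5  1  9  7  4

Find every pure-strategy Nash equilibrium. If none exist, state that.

(R1, Z) and (R3, W) and (R5, X)

(R1, W): Player I can switch to R2 (2 → 6). Not NE.
(R1, X): Player I can switch to R3 (3 → 7). Not NE.
(R1, Y): Player I can switch to R5 (6 → 7). Not NE.
(R1, Z): Player I gets 6, best alternative 5; Player II gets 9, best alternative 8. No profitable deviation — NE.
(R2, W): Player I can switch to R3 (6 → 8). Not NE.
(R2, X): Player I can switch to R1 (2 → 3). Not NE.
(R2, Y): Player I can switch to R1 (3 → 6). Not NE.
(R3, W): Player I gets 8, best alternative 7; Player II gets 9, best alternative 5. No profitable deviation — NE.
(R5, X): Player I gets 8, best alternative 7; Player II gets 9, best alternative 7. No profitable deviation — NE.
(The remaining 11 profiles each have a profitable deviation by the same check.)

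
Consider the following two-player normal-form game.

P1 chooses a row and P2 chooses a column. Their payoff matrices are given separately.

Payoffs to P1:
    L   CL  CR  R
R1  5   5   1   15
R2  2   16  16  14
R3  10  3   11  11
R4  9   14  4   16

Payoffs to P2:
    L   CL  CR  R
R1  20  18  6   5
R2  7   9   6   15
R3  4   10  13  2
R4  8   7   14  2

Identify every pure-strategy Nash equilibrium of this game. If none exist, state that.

P1 against L: payoffs 5, 2, 10, 9 → best response R3.
P1 against CL: payoffs 5, 16, 3, 14 → best response R2.
P1 against CR: payoffs 1, 16, 11, 4 → best response R2.
P1 against R: payoffs 15, 14, 11, 16 → best response R4.
P2 against R1: payoffs 20, 18, 6, 5 → best response L.
P2 against R2: payoffs 7, 9, 6, 15 → best response R.
P2 against R3: payoffs 4, 10, 13, 2 → best response CR.
P2 against R4: payoffs 8, 7, 14, 2 → best response CR.
No profile is a mutual best response for all players.

No pure-strategy Nash equilibrium.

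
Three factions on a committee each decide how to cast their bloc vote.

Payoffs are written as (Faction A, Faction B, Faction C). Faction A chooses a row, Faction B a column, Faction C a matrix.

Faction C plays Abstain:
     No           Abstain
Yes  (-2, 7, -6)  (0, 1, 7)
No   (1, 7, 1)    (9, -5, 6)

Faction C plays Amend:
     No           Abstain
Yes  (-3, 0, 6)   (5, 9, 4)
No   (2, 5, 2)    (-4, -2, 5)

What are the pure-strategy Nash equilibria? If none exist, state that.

Pure NE: (No, No, Amend)

(Yes, No, Abstain): Faction A can switch to No (-2 → 1). Not NE.
(Yes, No, Amend): Faction A can switch to No (-3 → 2). Not NE.
(Yes, Abstain, Abstain): Faction A can switch to No (0 → 9). Not NE.
(Yes, Abstain, Amend): Faction C can switch to Abstain (4 → 7). Not NE.
(No, No, Abstain): Faction C can switch to Amend (1 → 2). Not NE.
(No, No, Amend): Faction A gets 2, best alternative -3; Faction B gets 5, best alternative -2; Faction C gets 2, best alternative 1. No profitable deviation — NE.
(No, Abstain, Abstain): Faction B can switch to No (-5 → 7). Not NE.
(No, Abstain, Amend): Faction A can switch to Yes (-4 → 5). Not NE.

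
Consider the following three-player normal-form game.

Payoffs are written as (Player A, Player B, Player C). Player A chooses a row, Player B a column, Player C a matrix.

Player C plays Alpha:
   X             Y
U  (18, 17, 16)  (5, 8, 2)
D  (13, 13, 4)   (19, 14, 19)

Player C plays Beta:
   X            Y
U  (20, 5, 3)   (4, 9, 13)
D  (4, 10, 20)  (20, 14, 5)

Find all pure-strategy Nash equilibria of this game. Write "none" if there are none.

For each player, find the best response to each opponent profile; mutual best responses are the pure NE.
Player A against (X, Alpha): payoffs 18, 13 → best response U.
Player A against (X, Beta): payoffs 20, 4 → best response U.
Player A against (Y, Alpha): payoffs 5, 19 → best response D.
Player A against (Y, Beta): payoffs 4, 20 → best response D.
Player B against (U, Alpha): payoffs 17, 8 → best response X.
Player B against (U, Beta): payoffs 5, 9 → best response Y.
Player B against (D, Alpha): payoffs 13, 14 → best response Y.
Player B against (D, Beta): payoffs 10, 14 → best response Y.
Player C against (U, X): payoffs 16, 3 → best response Alpha.
Player C against (U, Y): payoffs 2, 13 → best response Beta.
Player C against (D, X): payoffs 4, 20 → best response Beta.
Player C against (D, Y): payoffs 19, 5 → best response Alpha.
Mutual best responses: (U, X, Alpha); (D, Y, Alpha).

The pure Nash equilibria are (U, X, Alpha), (D, Y, Alpha).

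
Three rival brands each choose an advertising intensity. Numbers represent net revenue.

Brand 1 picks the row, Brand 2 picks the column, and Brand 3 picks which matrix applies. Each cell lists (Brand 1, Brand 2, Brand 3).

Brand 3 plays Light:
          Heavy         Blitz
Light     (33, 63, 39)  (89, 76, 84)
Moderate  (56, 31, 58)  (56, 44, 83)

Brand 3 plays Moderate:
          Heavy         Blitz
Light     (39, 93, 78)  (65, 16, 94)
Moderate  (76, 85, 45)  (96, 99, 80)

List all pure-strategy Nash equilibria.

Brand 1 against (Heavy, Light): payoffs 33, 56 → best response Moderate.
Brand 1 against (Heavy, Moderate): payoffs 39, 76 → best response Moderate.
Brand 1 against (Blitz, Light): payoffs 89, 56 → best response Light.
Brand 1 against (Blitz, Moderate): payoffs 65, 96 → best response Moderate.
Brand 2 against (Light, Light): payoffs 63, 76 → best response Blitz.
Brand 2 against (Light, Moderate): payoffs 93, 16 → best response Heavy.
Brand 2 against (Moderate, Light): payoffs 31, 44 → best response Blitz.
Brand 2 against (Moderate, Moderate): payoffs 85, 99 → best response Blitz.
Brand 3 against (Light, Heavy): payoffs 39, 78 → best response Moderate.
Brand 3 against (Light, Blitz): payoffs 84, 94 → best response Moderate.
Brand 3 against (Moderate, Heavy): payoffs 58, 45 → best response Light.
Brand 3 against (Moderate, Blitz): payoffs 83, 80 → best response Light.
No profile is a mutual best response for all players.

No pure-strategy Nash equilibrium.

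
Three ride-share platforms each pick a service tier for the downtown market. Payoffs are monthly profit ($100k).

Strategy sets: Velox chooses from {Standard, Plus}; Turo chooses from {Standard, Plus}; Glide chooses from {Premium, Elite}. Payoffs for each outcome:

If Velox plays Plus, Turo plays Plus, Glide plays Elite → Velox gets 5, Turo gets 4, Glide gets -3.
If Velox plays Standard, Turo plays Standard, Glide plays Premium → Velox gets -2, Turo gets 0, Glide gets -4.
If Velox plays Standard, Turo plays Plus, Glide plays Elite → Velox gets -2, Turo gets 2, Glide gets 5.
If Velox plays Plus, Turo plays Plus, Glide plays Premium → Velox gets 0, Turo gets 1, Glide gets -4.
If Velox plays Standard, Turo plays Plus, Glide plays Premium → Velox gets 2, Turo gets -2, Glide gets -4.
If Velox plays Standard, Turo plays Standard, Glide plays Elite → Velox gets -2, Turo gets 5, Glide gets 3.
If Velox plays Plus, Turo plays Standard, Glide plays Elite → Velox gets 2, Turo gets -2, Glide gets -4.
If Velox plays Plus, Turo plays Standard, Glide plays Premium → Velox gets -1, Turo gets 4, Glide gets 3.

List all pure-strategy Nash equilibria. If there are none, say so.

Velox against (Standard, Premium): payoffs -2, -1 → best response Plus.
Velox against (Standard, Elite): payoffs -2, 2 → best response Plus.
Velox against (Plus, Premium): payoffs 2, 0 → best response Standard.
Velox against (Plus, Elite): payoffs -2, 5 → best response Plus.
Turo against (Standard, Premium): payoffs 0, -2 → best response Standard.
Turo against (Standard, Elite): payoffs 5, 2 → best response Standard.
Turo against (Plus, Premium): payoffs 4, 1 → best response Standard.
Turo against (Plus, Elite): payoffs -2, 4 → best response Plus.
Glide against (Standard, Standard): payoffs -4, 3 → best response Elite.
Glide against (Standard, Plus): payoffs -4, 5 → best response Elite.
Glide against (Plus, Standard): payoffs 3, -4 → best response Premium.
Glide against (Plus, Plus): payoffs -4, -3 → best response Elite.
Mutual best responses: (Plus, Standard, Premium); (Plus, Plus, Elite).

Pure-strategy Nash equilibria: (Plus, Standard, Premium); (Plus, Plus, Elite)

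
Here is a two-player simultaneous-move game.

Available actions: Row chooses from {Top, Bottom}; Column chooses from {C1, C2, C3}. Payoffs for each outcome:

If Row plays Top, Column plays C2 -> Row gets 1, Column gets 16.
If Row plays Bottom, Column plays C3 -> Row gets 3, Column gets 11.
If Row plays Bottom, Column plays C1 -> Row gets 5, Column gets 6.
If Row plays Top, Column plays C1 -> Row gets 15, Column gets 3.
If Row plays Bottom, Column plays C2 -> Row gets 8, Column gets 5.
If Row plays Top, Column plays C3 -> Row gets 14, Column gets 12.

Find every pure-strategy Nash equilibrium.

(Top, C1): Column can switch to C2 (3 → 16). Not NE.
(Top, C2): Row can switch to Bottom (1 → 8). Not NE.
(Top, C3): Column can switch to C2 (12 → 16). Not NE.
(Bottom, C1): Row can switch to Top (5 → 15). Not NE.
(Bottom, C2): Column can switch to C1 (5 → 6). Not NE.
(Bottom, C3): Row can switch to Top (3 → 14). Not NE.

No pure-strategy Nash equilibrium.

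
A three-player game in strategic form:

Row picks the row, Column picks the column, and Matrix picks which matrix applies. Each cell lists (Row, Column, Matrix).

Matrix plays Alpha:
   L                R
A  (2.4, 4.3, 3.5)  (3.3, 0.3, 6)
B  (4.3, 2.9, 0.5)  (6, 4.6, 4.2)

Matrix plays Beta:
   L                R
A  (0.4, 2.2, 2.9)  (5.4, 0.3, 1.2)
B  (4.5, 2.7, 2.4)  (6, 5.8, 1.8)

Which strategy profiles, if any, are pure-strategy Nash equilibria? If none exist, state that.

(A, L, Alpha): Row can switch to B (2.4 → 4.3). Not NE.
(A, L, Beta): Row can switch to B (0.4 → 4.5). Not NE.
(A, R, Alpha): Row can switch to B (3.3 → 6). Not NE.
(A, R, Beta): Row can switch to B (5.4 → 6). Not NE.
(B, L, Alpha): Column can switch to R (2.9 → 4.6). Not NE.
(B, L, Beta): Column can switch to R (2.7 → 5.8). Not NE.
(B, R, Alpha): Row gets 6, best alternative 3.3; Column gets 4.6, best alternative 2.9; Matrix gets 4.2, best alternative 1.8. No profitable deviation — NE.
(The remaining 1 profile has a profitable deviation by the same check.)

The unique pure-strategy Nash equilibrium is (B, R, Alpha).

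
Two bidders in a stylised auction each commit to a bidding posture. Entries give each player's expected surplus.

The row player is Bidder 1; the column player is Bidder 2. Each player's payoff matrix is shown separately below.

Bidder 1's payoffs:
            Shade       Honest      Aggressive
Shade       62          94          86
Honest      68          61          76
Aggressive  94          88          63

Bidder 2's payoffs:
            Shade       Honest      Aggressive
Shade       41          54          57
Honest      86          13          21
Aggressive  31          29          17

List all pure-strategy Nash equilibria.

The pure Nash equilibria are (Shade, Aggressive), (Aggressive, Shade).

Bidder 1 against Shade: payoffs 62, 68, 94 → best response Aggressive.
Bidder 1 against Honest: payoffs 94, 61, 88 → best response Shade.
Bidder 1 against Aggressive: payoffs 86, 76, 63 → best response Shade.
Bidder 2 against Shade: payoffs 41, 54, 57 → best response Aggressive.
Bidder 2 against Honest: payoffs 86, 13, 21 → best response Shade.
Bidder 2 against Aggressive: payoffs 31, 29, 17 → best response Shade.
Mutual best responses: (Shade, Aggressive); (Aggressive, Shade).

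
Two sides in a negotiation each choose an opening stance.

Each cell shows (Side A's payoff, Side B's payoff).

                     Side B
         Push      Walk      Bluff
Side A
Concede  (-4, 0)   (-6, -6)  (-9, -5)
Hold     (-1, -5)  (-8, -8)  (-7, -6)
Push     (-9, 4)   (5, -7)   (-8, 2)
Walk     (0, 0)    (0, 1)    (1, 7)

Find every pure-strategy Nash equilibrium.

Side A against Push: payoffs -4, -1, -9, 0 → best response Walk.
Side A against Walk: payoffs -6, -8, 5, 0 → best response Push.
Side A against Bluff: payoffs -9, -7, -8, 1 → best response Walk.
Side B against Concede: payoffs 0, -6, -5 → best response Push.
Side B against Hold: payoffs -5, -8, -6 → best response Push.
Side B against Push: payoffs 4, -7, 2 → best response Push.
Side B against Walk: payoffs 0, 1, 7 → best response Bluff.
Mutual best responses: (Walk, Bluff).

(Walk, Bluff)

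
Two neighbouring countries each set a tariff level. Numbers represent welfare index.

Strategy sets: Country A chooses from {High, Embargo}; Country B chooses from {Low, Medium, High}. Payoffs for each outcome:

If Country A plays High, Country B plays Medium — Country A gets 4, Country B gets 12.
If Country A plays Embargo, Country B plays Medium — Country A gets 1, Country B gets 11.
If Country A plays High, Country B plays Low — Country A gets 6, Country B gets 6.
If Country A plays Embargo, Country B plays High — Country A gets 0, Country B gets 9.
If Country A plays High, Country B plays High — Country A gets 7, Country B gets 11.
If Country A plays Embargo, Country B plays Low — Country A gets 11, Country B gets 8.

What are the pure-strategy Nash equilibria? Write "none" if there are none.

(High, Medium)

Country A against Low: payoffs 6, 11 → best response Embargo.
Country A against Medium: payoffs 4, 1 → best response High.
Country A against High: payoffs 7, 0 → best response High.
Country B against High: payoffs 6, 12, 11 → best response Medium.
Country B against Embargo: payoffs 8, 11, 9 → best response Medium.
Mutual best responses: (High, Medium).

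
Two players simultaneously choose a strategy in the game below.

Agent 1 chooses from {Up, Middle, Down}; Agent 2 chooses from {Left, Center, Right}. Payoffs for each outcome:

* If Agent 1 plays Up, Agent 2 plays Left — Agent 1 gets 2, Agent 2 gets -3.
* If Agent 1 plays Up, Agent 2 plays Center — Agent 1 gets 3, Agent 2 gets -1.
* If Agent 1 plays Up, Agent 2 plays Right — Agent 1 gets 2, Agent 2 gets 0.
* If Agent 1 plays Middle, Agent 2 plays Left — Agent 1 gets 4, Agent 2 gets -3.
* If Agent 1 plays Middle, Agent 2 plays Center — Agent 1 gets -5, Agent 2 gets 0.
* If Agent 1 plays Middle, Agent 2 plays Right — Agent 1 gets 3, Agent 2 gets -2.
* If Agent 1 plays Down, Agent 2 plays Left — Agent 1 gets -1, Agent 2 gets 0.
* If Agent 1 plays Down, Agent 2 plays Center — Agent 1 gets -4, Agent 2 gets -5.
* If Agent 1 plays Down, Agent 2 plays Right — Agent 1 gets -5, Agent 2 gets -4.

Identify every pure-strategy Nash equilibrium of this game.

This game has no pure Nash equilibrium.

(Up, Left): Agent 1 can switch to Middle (2 → 4). Not NE.
(Up, Center): Agent 2 can switch to Right (-1 → 0). Not NE.
(Up, Right): Agent 1 can switch to Middle (2 → 3). Not NE.
(Middle, Left): Agent 2 can switch to Center (-3 → 0). Not NE.
(Middle, Center): Agent 1 can switch to Up (-5 → 3). Not NE.
(Middle, Right): Agent 2 can switch to Center (-2 → 0). Not NE.
(Down, Left): Agent 1 can switch to Up (-1 → 2). Not NE.
(Down, Center): Agent 1 can switch to Up (-4 → 3). Not NE.
(Down, Right): Agent 1 can switch to Up (-5 → 2). Not NE.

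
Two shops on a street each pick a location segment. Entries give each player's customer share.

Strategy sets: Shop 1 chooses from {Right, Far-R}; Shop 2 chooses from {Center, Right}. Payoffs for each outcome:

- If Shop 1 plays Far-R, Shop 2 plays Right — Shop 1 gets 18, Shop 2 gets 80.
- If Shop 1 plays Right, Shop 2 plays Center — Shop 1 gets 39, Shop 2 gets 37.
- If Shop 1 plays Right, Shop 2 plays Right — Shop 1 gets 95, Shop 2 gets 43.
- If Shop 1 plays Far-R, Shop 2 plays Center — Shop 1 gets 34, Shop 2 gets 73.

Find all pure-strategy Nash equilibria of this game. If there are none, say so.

Pure NE: (Right, Right)

(Right, Center): Shop 2 can switch to Right (37 → 43). Not NE.
(Right, Right): Shop 1 gets 95, best alternative 18; Shop 2 gets 43, best alternative 37. No profitable deviation — NE.
(Far-R, Center): Shop 1 can switch to Right (34 → 39). Not NE.
(Far-R, Right): Shop 1 can switch to Right (18 → 95). Not NE.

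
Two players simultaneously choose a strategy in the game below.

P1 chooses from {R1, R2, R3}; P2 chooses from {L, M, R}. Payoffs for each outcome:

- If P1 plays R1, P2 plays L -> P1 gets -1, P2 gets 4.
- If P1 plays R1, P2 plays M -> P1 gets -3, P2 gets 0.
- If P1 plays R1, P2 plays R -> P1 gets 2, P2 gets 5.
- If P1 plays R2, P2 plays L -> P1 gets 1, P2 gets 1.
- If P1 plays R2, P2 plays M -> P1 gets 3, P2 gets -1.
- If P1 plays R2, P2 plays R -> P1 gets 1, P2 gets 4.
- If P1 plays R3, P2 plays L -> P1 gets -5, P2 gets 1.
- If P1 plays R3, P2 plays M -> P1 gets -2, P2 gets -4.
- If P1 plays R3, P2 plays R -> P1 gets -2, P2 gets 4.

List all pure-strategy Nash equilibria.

Pure NE: (R1, R)

(R1, L): P1 can switch to R2 (-1 → 1). Not NE.
(R1, M): P1 can switch to R2 (-3 → 3). Not NE.
(R1, R): P1 gets 2, best alternative 1; P2 gets 5, best alternative 4. No profitable deviation — NE.
(R2, L): P2 can switch to R (1 → 4). Not NE.
(R2, M): P2 can switch to L (-1 → 1). Not NE.
(R2, R): P1 can switch to R1 (1 → 2). Not NE.
(R3, L): P1 can switch to R1 (-5 → -1). Not NE.
(R3, M): P1 can switch to R2 (-2 → 3). Not NE.
(R3, R): P1 can switch to R1 (-2 → 2). Not NE.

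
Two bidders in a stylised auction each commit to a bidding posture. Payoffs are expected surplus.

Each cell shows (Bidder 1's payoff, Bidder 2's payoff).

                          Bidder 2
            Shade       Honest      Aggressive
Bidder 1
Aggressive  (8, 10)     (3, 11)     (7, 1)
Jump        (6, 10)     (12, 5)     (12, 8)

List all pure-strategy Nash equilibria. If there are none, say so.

This game has no pure Nash equilibrium.

Bidder 1 against Shade: payoffs 8, 6 → best response Aggressive.
Bidder 1 against Honest: payoffs 3, 12 → best response Jump.
Bidder 1 against Aggressive: payoffs 7, 12 → best response Jump.
Bidder 2 against Aggressive: payoffs 10, 11, 1 → best response Honest.
Bidder 2 against Jump: payoffs 10, 5, 8 → best response Shade.
No profile is a mutual best response for all players.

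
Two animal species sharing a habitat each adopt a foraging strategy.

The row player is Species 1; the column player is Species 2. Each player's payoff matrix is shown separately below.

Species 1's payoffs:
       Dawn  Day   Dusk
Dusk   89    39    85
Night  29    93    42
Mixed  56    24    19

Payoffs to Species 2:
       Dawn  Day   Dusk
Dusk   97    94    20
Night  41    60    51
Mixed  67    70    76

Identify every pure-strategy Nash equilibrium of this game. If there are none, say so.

For each strategy profile, look for a profitable unilateral deviation.
(Dusk, Dawn): Species 1 gets 89, best alternative 56; Species 2 gets 97, best alternative 94. No profitable deviation — NE.
(Dusk, Day): Species 1 can switch to Night (39 → 93). Not NE.
(Dusk, Dusk): Species 2 can switch to Dawn (20 → 97). Not NE.
(Night, Dawn): Species 1 can switch to Dusk (29 → 89). Not NE.
(Night, Day): Species 1 gets 93, best alternative 39; Species 2 gets 60, best alternative 51. No profitable deviation — NE.
(Night, Dusk): Species 1 can switch to Dusk (42 → 85). Not NE.
(Mixed, Dawn): Species 1 can switch to Dusk (56 → 89). Not NE.
(Mixed, Day): Species 1 can switch to Dusk (24 → 39). Not NE.
(Mixed, Dusk): Species 1 can switch to Dusk (19 → 85). Not NE.

(Dusk, Dawn); (Night, Day)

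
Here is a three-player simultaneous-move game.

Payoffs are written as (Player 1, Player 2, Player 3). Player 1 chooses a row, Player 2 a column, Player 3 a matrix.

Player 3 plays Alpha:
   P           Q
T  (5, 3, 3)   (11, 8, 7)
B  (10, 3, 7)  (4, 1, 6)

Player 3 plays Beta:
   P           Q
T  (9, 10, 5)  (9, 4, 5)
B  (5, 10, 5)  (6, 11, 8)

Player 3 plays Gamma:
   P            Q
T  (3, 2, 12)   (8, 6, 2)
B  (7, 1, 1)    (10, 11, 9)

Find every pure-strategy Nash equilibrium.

For each strategy profile, look for a profitable unilateral deviation.
(T, P, Alpha): Player 1 can switch to B (5 → 10). Not NE.
(T, P, Beta): Player 3 can switch to Gamma (5 → 12). Not NE.
(T, P, Gamma): Player 1 can switch to B (3 → 7). Not NE.
(T, Q, Alpha): Player 1 gets 11, best alternative 4; Player 2 gets 8, best alternative 3; Player 3 gets 7, best alternative 5. No profitable deviation — NE.
(T, Q, Beta): Player 2 can switch to P (4 → 10). Not NE.
(T, Q, Gamma): Player 1 can switch to B (8 → 10). Not NE.
(B, P, Alpha): Player 1 gets 10, best alternative 5; Player 2 gets 3, best alternative 1; Player 3 gets 7, best alternative 5. No profitable deviation — NE.
(B, P, Beta): Player 1 can switch to T (5 → 9). Not NE.
(B, P, Gamma): Player 2 can switch to Q (1 → 11). Not NE.
(B, Q, Alpha): Player 1 can switch to T (4 → 11). Not NE.
(B, Q, Beta): Player 1 can switch to T (6 → 9). Not NE.
(B, Q, Gamma): Player 1 gets 10, best alternative 8; Player 2 gets 11, best alternative 1; Player 3 gets 9, best alternative 8. No profitable deviation — NE.

(T, Q, Alpha) and (B, P, Alpha) and (B, Q, Gamma)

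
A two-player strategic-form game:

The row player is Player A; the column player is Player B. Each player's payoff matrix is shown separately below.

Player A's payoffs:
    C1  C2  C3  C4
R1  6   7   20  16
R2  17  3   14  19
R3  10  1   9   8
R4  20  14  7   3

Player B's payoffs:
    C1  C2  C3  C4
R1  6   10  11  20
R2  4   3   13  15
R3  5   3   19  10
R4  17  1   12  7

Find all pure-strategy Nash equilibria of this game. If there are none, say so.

(R2, C4) and (R4, C1)

Player A against C1: payoffs 6, 17, 10, 20 → best response R4.
Player A against C2: payoffs 7, 3, 1, 14 → best response R4.
Player A against C3: payoffs 20, 14, 9, 7 → best response R1.
Player A against C4: payoffs 16, 19, 8, 3 → best response R2.
Player B against R1: payoffs 6, 10, 11, 20 → best response C4.
Player B against R2: payoffs 4, 3, 13, 15 → best response C4.
Player B against R3: payoffs 5, 3, 19, 10 → best response C3.
Player B against R4: payoffs 17, 1, 12, 7 → best response C1.
Mutual best responses: (R2, C4); (R4, C1).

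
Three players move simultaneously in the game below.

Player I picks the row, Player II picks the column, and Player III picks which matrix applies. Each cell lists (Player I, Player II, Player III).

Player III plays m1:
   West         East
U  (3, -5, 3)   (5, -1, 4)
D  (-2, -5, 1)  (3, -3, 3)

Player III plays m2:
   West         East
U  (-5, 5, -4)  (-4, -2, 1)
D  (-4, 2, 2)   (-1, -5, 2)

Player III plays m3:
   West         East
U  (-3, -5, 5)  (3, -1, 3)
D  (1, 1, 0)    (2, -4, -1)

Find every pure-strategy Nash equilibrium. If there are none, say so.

Player I against (West, m1): payoffs 3, -2 → best response U.
Player I against (West, m2): payoffs -5, -4 → best response D.
Player I against (West, m3): payoffs -3, 1 → best response D.
Player I against (East, m1): payoffs 5, 3 → best response U.
Player I against (East, m2): payoffs -4, -1 → best response D.
Player I against (East, m3): payoffs 3, 2 → best response U.
Player II against (U, m1): payoffs -5, -1 → best response East.
Player II against (U, m2): payoffs 5, -2 → best response West.
Player II against (U, m3): payoffs -5, -1 → best response East.
Player II against (D, m1): payoffs -5, -3 → best response East.
Player II against (D, m2): payoffs 2, -5 → best response West.
Player II against (D, m3): payoffs 1, -4 → best response West.
Player III against (U, West): payoffs 3, -4, 5 → best response m3.
Player III against (U, East): payoffs 4, 1, 3 → best response m1.
Player III against (D, West): payoffs 1, 2, 0 → best response m2.
Player III against (D, East): payoffs 3, 2, -1 → best response m1.
Mutual best responses: (U, East, m1); (D, West, m2).

(U, East, m1) and (D, West, m2)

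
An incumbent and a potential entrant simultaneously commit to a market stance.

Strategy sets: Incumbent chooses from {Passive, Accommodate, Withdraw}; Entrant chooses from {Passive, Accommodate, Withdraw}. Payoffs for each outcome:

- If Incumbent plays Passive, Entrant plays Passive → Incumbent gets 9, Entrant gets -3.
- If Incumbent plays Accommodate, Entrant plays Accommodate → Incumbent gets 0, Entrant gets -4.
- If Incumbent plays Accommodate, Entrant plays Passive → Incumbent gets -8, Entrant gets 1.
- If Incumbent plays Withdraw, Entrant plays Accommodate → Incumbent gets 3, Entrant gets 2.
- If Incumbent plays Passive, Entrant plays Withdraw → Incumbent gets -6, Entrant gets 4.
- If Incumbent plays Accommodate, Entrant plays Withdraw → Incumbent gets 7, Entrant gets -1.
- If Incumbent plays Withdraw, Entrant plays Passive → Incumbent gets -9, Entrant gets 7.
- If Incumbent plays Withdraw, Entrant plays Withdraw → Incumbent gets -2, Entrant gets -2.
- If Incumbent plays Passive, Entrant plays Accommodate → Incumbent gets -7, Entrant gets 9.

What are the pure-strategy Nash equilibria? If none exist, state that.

(Passive, Passive): Entrant can switch to Accommodate (-3 → 9). Not NE.
(Passive, Accommodate): Incumbent can switch to Accommodate (-7 → 0). Not NE.
(Passive, Withdraw): Incumbent can switch to Accommodate (-6 → 7). Not NE.
(Accommodate, Passive): Incumbent can switch to Passive (-8 → 9). Not NE.
(Accommodate, Accommodate): Incumbent can switch to Withdraw (0 → 3). Not NE.
(Accommodate, Withdraw): Entrant can switch to Passive (-1 → 1). Not NE.
(Withdraw, Passive): Incumbent can switch to Passive (-9 → 9). Not NE.
(Withdraw, Accommodate): Entrant can switch to Passive (2 → 7). Not NE.
(Withdraw, Withdraw): Incumbent can switch to Accommodate (-2 → 7). Not NE.

This game has no pure Nash equilibrium.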